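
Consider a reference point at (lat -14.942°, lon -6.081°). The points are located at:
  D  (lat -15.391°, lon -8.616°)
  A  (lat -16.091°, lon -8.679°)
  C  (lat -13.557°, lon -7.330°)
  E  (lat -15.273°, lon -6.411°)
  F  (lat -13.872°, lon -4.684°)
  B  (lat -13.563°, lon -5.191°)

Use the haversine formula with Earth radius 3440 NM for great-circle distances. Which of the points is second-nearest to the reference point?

Distance to each, sorted:
E: 27.6 NM
B: 97.7 NM
F: 103.6 NM
C: 110.4 NM
D: 149.4 NM
A: 165.4 NM
The second-nearest is B at 97.7 NM.

B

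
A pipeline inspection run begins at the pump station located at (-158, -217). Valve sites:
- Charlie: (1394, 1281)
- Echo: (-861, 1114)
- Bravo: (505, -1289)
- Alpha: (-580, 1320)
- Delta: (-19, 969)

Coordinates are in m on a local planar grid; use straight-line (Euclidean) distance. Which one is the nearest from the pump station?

Delta

Distances from the pump station ((-158, -217)):
Delta: 1194.1 m
Bravo: 1260.5 m
Echo: 1505.2 m
Alpha: 1593.9 m
Charlie: 2157.0 m
The nearest is Delta at 1194.1 m.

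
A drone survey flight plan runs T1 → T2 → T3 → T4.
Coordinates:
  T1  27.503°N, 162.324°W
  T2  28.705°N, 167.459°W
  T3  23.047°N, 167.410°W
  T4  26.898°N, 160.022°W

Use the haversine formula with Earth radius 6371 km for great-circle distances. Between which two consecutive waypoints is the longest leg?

Leg distances:
T1→T2: 521.0 km
T2→T3: 629.2 km
T3→T4: 858.8 km
The longest leg is T3–T4 at 858.8 km.

T3–T4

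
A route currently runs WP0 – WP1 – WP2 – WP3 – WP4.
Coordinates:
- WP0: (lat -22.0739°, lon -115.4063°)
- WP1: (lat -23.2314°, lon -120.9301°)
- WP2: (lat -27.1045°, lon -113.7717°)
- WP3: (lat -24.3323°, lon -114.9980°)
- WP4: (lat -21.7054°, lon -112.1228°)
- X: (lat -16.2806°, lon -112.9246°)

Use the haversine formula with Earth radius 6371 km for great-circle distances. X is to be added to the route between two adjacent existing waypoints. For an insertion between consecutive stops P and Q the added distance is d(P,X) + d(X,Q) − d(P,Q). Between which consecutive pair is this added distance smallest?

between WP3 and WP4

Added distance for inserting X between each consecutive pair:
WP0–WP1: 1252.9 km
WP1–WP2: 1506.9 km
WP2–WP3: 1795.9 km
WP3–WP4: 1115.5 km
Smallest added distance is 1115.5 km, inserting between WP3 and WP4.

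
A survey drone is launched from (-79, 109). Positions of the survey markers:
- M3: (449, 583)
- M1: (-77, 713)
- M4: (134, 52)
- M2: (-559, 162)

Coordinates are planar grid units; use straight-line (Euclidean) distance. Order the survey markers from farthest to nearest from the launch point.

M3, M1, M2, M4

Distances from the launch point:
M3 (449, 583): 709.5
M1 (-77, 713): 604.0
M2 (-559, 162): 482.9
M4 (134, 52): 220.5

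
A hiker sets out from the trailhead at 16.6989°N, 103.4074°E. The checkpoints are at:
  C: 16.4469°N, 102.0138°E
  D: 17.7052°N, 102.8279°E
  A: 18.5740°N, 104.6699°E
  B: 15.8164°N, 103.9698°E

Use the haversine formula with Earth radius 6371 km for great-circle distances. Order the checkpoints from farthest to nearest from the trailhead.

Computing each great-circle distance from 16.6989°N, 103.4074°E:
A 18.5740°N, 104.6699°E: 247.7 km
C 16.4469°N, 102.0138°E: 151.1 km
D 17.7052°N, 102.8279°E: 127.7 km
B 15.8164°N, 103.9698°E: 115.0 km

A, C, D, B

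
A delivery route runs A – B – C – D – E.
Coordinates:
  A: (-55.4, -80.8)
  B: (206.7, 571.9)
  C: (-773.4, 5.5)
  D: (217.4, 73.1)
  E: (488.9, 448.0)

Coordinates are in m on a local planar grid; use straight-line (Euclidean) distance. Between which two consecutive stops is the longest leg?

B–C

Leg distances:
A→B: 703.4 m
B→C: 1132.0 m
C→D: 993.1 m
D→E: 462.9 m
The longest leg is B–C at 1132.0 m.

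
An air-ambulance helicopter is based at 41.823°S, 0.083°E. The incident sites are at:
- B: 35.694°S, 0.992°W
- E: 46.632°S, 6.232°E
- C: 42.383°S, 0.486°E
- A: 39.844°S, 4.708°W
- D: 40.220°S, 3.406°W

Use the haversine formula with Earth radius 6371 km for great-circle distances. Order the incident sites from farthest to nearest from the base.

E, B, A, D, C

Distances from the base:
E 46.632°S, 6.232°E: 724.8 km
B 35.694°S, 0.992°W: 687.8 km
A 39.844°S, 4.708°W: 459.1 km
D 40.220°S, 3.406°W: 342.7 km
C 42.383°S, 0.486°E: 70.6 km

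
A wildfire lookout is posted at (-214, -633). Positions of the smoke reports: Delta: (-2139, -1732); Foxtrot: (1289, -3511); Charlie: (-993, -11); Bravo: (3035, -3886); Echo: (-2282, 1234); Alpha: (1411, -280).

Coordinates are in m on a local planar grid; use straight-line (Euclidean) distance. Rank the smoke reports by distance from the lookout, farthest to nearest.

Bravo, Foxtrot, Echo, Delta, Alpha, Charlie

Distance from the lookout at (-214, -633) to each:
Bravo (3035, -3886): 4597.6 m
Foxtrot (1289, -3511): 3246.8 m
Echo (-2282, 1234): 2786.1 m
Delta (-2139, -1732): 2216.6 m
Alpha (1411, -280): 1662.9 m
Charlie (-993, -11): 996.9 m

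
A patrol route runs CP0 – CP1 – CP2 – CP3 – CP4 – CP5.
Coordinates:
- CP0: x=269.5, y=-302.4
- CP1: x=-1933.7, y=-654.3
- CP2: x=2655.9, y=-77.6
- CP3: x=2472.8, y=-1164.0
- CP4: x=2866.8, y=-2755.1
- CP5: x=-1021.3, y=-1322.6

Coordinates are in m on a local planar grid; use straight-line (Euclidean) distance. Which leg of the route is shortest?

Leg distances:
CP0→CP1: 2231.1 m
CP1→CP2: 4625.7 m
CP2→CP3: 1101.7 m
CP3→CP4: 1639.2 m
CP4→CP5: 4143.6 m
The shortest leg is CP2–CP3 at 1101.7 m.

CP2–CP3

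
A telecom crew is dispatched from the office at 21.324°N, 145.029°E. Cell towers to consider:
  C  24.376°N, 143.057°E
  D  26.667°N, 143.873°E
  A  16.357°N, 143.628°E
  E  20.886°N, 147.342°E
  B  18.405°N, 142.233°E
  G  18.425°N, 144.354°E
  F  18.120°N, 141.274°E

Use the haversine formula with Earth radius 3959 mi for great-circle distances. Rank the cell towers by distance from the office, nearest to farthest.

Distances from the office:
E 20.886°N, 147.342°E: 152.1 mi
G 18.425°N, 144.354°E: 205.1 mi
C 24.376°N, 143.057°E: 245.4 mi
B 18.405°N, 142.233°E: 271.5 mi
F 18.120°N, 141.274°E: 329.6 mi
A 16.357°N, 143.628°E: 355.2 mi
D 26.667°N, 143.873°E: 376.3 mi

E, G, C, B, F, A, D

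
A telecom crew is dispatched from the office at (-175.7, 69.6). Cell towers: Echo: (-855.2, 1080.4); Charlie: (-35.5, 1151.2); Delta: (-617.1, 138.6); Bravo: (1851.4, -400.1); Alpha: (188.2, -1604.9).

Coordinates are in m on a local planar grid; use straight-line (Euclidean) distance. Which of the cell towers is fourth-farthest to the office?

Distances from the office ((-175.7, 69.6)):
Bravo: 2080.8 m
Alpha: 1713.6 m
Echo: 1218.0 m
Charlie: 1090.6 m
Delta: 446.8 m
The fourth-farthest is Charlie at 1090.6 m.

Charlie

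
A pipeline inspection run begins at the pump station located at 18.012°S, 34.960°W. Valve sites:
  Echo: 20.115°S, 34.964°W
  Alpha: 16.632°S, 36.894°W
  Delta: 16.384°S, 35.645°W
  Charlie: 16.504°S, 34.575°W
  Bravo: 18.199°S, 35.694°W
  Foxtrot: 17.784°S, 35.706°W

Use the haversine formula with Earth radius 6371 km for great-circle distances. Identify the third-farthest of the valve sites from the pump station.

Distances from the pump station (18.012°S, 34.960°W):
Alpha: 256.3 km
Echo: 233.8 km
Delta: 195.1 km
Charlie: 172.6 km
Foxtrot: 82.9 km
Bravo: 80.3 km
The third-farthest is Delta at 195.1 km.

Delta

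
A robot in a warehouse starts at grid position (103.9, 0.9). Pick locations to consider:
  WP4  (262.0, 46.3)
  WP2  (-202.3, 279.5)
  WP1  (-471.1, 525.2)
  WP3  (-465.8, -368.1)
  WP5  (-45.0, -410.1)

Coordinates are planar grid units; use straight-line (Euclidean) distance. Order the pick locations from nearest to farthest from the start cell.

WP4, WP2, WP5, WP3, WP1

Distances from the start cell:
WP4 (262.0, 46.3): 164.5
WP2 (-202.3, 279.5): 414.0
WP5 (-45.0, -410.1): 437.1
WP3 (-465.8, -368.1): 678.8
WP1 (-471.1, 525.2): 778.1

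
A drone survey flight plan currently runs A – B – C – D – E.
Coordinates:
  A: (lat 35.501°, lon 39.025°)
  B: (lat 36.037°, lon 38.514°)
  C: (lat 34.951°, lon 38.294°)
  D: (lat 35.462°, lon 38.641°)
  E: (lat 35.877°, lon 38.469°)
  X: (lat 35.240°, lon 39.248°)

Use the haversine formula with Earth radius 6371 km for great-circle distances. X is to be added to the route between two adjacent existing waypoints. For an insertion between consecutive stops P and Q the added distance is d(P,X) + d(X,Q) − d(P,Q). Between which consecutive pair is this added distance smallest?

between A and B

Added distance for inserting X between each consecutive pair:
A–B: 70.7 km
B–C: 80.9 km
C–D: 87.9 km
D–E: 111.6 km
Smallest added distance is 70.7 km, inserting between A and B.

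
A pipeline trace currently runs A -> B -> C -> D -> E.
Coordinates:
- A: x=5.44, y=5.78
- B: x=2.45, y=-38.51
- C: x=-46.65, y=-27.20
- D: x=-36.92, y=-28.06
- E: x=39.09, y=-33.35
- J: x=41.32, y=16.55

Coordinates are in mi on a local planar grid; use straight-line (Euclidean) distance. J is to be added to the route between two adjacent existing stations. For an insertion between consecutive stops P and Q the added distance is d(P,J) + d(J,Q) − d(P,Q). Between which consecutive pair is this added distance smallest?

Added distance for inserting J between each consecutive pair:
A–B: 60.5 mi
B–C: 115.3 mi
C–D: 178.5 mi
D–E: 63.8 mi
Smallest added distance is 60.5 mi, inserting between A and B.

between A and B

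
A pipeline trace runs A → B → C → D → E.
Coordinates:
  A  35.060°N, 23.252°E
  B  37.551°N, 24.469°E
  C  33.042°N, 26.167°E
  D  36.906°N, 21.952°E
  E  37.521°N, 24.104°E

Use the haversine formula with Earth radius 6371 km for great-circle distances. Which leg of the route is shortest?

Leg distances:
A→B: 297.7 km
B→C: 524.5 km
C→D: 576.1 km
D→E: 202.5 km
The shortest leg is D–E at 202.5 km.

D–E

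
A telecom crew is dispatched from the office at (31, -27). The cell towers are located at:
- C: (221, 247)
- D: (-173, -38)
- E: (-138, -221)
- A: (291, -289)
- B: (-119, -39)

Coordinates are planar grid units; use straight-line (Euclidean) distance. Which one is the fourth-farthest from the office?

Distances from the office ((31, -27)):
A: 369.1
C: 333.4
E: 257.3
D: 204.3
B: 150.5
The fourth-farthest is D at 204.3.

D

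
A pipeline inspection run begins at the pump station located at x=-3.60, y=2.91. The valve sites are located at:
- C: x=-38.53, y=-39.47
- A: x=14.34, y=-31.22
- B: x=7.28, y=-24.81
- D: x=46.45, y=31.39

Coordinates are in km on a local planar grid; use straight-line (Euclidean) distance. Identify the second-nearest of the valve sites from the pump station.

A

Distances from the pump station (x=-3.60, y=2.91):
B: 29.8 km
A: 38.6 km
C: 54.9 km
D: 57.6 km
The second-nearest is A at 38.6 km.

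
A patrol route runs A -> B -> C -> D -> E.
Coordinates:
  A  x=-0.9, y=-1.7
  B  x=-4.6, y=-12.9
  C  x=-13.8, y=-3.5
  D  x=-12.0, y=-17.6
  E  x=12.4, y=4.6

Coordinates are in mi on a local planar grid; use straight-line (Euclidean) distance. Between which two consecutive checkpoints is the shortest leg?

A–B

Leg distances:
A→B: 11.8 mi
B→C: 13.2 mi
C→D: 14.2 mi
D→E: 33.0 mi
The shortest leg is A–B at 11.8 mi.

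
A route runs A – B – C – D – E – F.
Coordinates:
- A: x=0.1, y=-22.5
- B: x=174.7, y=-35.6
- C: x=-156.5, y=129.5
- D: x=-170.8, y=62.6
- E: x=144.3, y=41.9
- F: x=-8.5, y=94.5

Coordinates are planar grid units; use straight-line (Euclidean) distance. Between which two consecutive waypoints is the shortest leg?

C–D

Leg distances:
A→B: 175.1
B→C: 370.1
C→D: 68.4
D→E: 315.8
E→F: 161.6
The shortest leg is C–D at 68.4.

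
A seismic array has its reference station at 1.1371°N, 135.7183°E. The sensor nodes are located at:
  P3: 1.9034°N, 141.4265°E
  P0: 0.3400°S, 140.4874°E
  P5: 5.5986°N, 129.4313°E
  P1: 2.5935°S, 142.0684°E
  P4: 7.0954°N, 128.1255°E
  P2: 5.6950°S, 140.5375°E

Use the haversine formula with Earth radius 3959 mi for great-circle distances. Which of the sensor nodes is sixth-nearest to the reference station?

P4

Distances from the reference station (1.1371°N, 135.7183°E):
P0: 345.0 mi
P3: 397.8 mi
P1: 508.8 mi
P5: 532.0 mi
P2: 577.4 mi
P4: 665.6 mi
The sixth-nearest is P4 at 665.6 mi.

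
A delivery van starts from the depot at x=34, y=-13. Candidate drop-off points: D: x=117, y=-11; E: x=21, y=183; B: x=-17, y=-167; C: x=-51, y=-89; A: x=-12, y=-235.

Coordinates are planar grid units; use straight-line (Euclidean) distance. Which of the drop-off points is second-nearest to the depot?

Distance to each, sorted:
D: 83.0
C: 114.0
B: 162.2
E: 196.4
A: 226.7
The second-nearest is C at 114.0.

C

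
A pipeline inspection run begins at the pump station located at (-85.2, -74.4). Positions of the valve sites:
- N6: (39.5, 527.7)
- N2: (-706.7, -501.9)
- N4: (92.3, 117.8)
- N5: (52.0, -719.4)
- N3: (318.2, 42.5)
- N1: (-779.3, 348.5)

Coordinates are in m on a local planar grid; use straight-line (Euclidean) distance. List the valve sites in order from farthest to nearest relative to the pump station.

N1, N2, N5, N6, N3, N4

Distance from the pump station at (-85.2, -74.4) to each:
N1 (-779.3, 348.5): 812.8 m
N2 (-706.7, -501.9): 754.3 m
N5 (52.0, -719.4): 659.4 m
N6 (39.5, 527.7): 614.9 m
N3 (318.2, 42.5): 420.0 m
N4 (92.3, 117.8): 261.6 m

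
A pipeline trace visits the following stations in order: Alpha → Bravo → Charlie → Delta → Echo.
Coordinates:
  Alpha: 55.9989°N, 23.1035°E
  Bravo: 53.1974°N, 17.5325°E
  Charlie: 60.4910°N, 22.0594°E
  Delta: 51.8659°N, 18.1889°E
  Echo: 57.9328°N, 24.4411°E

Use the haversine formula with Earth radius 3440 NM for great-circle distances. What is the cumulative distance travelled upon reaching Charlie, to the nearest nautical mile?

Leg distances:
Alpha→Bravo: 256.4 NM  (cumulative 256.4 NM)
Bravo→Charlie: 462.2 NM  (cumulative 718.6 NM)
Cumulative distance at Charlie ≈ 719 NM.

719 NM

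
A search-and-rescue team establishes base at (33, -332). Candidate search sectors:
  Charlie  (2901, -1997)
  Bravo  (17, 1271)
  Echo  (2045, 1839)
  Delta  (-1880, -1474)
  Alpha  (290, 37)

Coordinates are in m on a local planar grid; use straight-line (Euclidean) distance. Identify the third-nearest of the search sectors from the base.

Distances from the base ((33, -332)):
Alpha: 449.7 m
Bravo: 1603.1 m
Delta: 2227.9 m
Echo: 2960.0 m
Charlie: 3316.3 m
The third-nearest is Delta at 2227.9 m.

Delta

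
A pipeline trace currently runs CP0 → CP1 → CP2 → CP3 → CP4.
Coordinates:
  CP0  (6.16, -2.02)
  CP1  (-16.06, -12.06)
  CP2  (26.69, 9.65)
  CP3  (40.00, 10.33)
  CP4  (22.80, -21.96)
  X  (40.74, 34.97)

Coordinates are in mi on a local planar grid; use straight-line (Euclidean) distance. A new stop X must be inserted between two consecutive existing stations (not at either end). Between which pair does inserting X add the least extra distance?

Added distance for inserting X between each consecutive pair:
CP0–CP1: 100.0 mi
CP1–CP2: 54.8 mi
CP2–CP3: 40.3 mi
CP3–CP4: 47.8 mi
Smallest added distance is 40.3 mi, inserting between CP2 and CP3.

between CP2 and CP3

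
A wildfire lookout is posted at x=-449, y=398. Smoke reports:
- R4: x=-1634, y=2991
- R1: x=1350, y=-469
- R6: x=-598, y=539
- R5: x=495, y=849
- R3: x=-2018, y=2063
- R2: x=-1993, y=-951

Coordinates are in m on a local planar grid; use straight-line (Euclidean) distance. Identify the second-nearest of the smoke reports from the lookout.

Distances from the lookout (x=-449, y=398):
R6: 205.1 m
R5: 1046.2 m
R1: 1997.0 m
R2: 2050.3 m
R3: 2287.8 m
R4: 2850.9 m
The second-nearest is R5 at 1046.2 m.

R5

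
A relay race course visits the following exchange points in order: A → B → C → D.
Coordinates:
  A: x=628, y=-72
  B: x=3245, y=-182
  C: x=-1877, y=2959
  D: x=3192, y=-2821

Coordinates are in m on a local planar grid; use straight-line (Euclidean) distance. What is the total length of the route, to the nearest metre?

Leg distances:
A→B: 2619.3 m  (cumulative 2619.3 m)
B→C: 6008.4 m  (cumulative 8627.7 m)
C→D: 7687.9 m  (cumulative 16315.6 m)
Total route length ≈ 16316 m.

16316 m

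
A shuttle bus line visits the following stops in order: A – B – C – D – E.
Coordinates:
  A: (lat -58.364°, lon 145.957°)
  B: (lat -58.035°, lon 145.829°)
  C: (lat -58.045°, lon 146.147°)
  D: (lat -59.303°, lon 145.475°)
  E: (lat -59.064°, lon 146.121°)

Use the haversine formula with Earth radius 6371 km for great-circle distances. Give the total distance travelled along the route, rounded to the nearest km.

Leg distances:
A→B: 37.3 km  (cumulative 37.3 km)
B→C: 18.7 km  (cumulative 56.1 km)
C→D: 145.2 km  (cumulative 201.3 km)
D→E: 45.4 km  (cumulative 246.7 km)
Total route length ≈ 247 km.

247 km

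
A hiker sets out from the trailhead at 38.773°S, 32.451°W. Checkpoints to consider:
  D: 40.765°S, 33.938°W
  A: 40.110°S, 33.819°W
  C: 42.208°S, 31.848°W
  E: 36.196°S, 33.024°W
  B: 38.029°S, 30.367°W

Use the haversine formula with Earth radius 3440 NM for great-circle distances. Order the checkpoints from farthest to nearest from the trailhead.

C, E, D, B, A

Computing each great-circle distance from 38.773°S, 32.451°W:
C 42.208°S, 31.848°W: 208.1 NM
E 36.196°S, 33.024°W: 157.1 NM
D 40.765°S, 33.938°W: 137.9 NM
B 38.029°S, 30.367°W: 107.7 NM
A 40.110°S, 33.819°W: 102.3 NM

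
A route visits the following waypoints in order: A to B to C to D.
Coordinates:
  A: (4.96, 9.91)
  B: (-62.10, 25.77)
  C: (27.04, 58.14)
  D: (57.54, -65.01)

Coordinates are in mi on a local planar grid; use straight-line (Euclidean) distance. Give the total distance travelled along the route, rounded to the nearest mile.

291 mi

Leg distances:
A→B: 68.9 mi  (cumulative 68.9 mi)
B→C: 94.8 mi  (cumulative 163.7 mi)
C→D: 126.9 mi  (cumulative 290.6 mi)
Total route length ≈ 291 mi.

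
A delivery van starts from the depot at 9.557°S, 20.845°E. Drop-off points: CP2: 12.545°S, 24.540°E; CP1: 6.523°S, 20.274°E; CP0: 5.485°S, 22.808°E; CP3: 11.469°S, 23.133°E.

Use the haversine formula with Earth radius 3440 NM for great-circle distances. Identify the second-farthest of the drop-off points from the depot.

CP0

Distance to each, sorted:
CP2: 282.1 NM
CP0: 271.0 NM
CP1: 185.3 NM
CP3: 177.3 NM
The second-farthest is CP0 at 271.0 NM.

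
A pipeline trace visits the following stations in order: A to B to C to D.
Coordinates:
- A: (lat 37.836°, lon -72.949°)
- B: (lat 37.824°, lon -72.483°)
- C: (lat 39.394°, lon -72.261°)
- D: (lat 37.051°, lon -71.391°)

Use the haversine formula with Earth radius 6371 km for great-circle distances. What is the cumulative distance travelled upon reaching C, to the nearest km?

Leg distances:
A→B: 40.9 km  (cumulative 40.9 km)
B→C: 175.6 km  (cumulative 216.6 km)
Cumulative distance at C ≈ 217 km.

217 km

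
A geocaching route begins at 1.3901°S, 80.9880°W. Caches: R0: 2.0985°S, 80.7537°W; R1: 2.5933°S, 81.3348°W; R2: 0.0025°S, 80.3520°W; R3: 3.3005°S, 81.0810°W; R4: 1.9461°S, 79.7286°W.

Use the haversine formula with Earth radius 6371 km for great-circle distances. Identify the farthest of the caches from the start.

Distances from the start (1.3901°S, 80.9880°W):
R3: 212.7 km
R2: 169.7 km
R4: 153.0 km
R1: 139.2 km
R0: 83.0 km
The farthest is R3 at 212.7 km.

R3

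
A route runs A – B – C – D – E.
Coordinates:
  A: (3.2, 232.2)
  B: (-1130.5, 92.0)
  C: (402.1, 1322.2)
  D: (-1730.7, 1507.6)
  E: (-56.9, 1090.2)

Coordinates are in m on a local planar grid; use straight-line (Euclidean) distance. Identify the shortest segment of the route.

Leg distances:
A→B: 1142.3 m
B→C: 1965.3 m
C→D: 2140.8 m
D→E: 1725.1 m
The shortest leg is A–B at 1142.3 m.

A–B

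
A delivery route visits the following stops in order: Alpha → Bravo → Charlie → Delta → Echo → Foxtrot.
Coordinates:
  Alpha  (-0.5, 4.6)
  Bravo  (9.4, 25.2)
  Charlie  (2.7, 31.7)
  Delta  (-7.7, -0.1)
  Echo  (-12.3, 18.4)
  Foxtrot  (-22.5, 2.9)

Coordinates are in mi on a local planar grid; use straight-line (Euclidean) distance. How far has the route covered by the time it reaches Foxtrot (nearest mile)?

103 mi

Leg distances:
Alpha→Bravo: 22.9 mi  (cumulative 22.9 mi)
Bravo→Charlie: 9.3 mi  (cumulative 32.2 mi)
Charlie→Delta: 33.5 mi  (cumulative 65.6 mi)
Delta→Echo: 19.1 mi  (cumulative 84.7 mi)
Echo→Foxtrot: 18.6 mi  (cumulative 103.3 mi)
Cumulative distance at Foxtrot ≈ 103 mi.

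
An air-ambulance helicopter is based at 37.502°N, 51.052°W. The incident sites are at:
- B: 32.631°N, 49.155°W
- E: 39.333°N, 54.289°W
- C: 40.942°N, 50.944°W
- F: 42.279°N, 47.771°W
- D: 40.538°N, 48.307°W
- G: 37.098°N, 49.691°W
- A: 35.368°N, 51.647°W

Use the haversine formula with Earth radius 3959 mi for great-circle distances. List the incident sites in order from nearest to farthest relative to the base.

Computing each great-circle distance from 37.502°N, 51.052°W:
G 37.098°N, 49.691°W: 79.8 mi
A 35.368°N, 51.647°W: 151.1 mi
E 39.333°N, 54.289°W: 216.1 mi
C 40.942°N, 50.944°W: 237.8 mi
D 40.538°N, 48.307°W: 256.3 mi
B 32.631°N, 49.155°W: 353.2 mi
F 42.279°N, 47.771°W: 373.0 mi

G, A, E, C, D, B, F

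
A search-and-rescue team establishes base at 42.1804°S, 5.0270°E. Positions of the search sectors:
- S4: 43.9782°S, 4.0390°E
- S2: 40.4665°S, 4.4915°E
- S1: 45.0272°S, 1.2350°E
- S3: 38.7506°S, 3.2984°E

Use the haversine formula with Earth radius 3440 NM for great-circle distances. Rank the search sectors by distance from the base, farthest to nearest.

Computing each great-circle distance from 42.1804°S, 5.0270°E:
S1 45.0272°S, 1.2350°E: 237.4 NM
S3 38.7506°S, 3.2984°E: 220.5 NM
S4 43.9782°S, 4.0390°E: 116.3 NM
S2 40.4665°S, 4.4915°E: 105.7 NM

S1, S3, S4, S2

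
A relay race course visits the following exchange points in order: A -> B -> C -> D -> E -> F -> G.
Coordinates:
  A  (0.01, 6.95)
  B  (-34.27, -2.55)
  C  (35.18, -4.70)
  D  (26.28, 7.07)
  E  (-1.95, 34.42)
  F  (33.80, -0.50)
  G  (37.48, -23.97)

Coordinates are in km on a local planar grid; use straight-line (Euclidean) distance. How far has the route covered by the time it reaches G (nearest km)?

233 km

Leg distances:
A→B: 35.6 km  (cumulative 35.6 km)
B→C: 69.5 km  (cumulative 105.1 km)
C→D: 14.8 km  (cumulative 119.8 km)
D→E: 39.3 km  (cumulative 159.1 km)
E→F: 50.0 km  (cumulative 209.1 km)
F→G: 23.8 km  (cumulative 232.8 km)
Cumulative distance at G ≈ 233 km.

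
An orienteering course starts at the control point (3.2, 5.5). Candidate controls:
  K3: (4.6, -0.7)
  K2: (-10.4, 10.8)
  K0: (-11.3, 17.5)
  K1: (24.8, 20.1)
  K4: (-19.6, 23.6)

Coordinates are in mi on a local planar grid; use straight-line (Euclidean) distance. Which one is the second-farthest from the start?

K1

Distance to each, sorted:
K4: 29.1 mi
K1: 26.1 mi
K0: 18.8 mi
K2: 14.6 mi
K3: 6.4 mi
The second-farthest is K1 at 26.1 mi.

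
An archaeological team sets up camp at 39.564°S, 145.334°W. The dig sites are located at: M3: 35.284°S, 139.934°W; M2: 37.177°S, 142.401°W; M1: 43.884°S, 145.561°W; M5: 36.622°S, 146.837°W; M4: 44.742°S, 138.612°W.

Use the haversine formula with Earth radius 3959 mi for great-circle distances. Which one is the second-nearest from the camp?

M2

Distance to each, sorted:
M5: 219.1 mi
M2: 229.0 mi
M1: 298.7 mi
M3: 418.5 mi
M4: 496.2 mi
The second-nearest is M2 at 229.0 mi.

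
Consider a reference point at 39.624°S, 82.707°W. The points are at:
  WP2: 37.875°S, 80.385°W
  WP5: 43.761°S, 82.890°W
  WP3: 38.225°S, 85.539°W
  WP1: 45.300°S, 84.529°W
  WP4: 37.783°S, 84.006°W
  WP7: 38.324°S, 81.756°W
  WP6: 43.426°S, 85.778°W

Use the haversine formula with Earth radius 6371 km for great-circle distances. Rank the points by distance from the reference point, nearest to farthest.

WP7, WP4, WP2, WP3, WP5, WP6, WP1

Computing each great-circle distance from 39.624°S, 82.707°W:
WP7 38.324°S, 81.756°W: 166.3 km
WP4 37.783°S, 84.006°W: 233.7 km
WP2 37.875°S, 80.385°W: 279.9 km
WP3 38.225°S, 85.539°W: 290.2 km
WP5 43.761°S, 82.890°W: 460.3 km
WP6 43.426°S, 85.778°W: 494.0 km
WP1 45.300°S, 84.529°W: 648.5 km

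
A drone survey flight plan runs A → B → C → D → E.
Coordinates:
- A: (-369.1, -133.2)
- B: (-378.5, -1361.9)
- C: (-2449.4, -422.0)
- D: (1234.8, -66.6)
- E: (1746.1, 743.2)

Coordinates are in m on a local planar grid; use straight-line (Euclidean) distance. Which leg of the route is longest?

C–D

Leg distances:
A→B: 1228.7 m
B→C: 2274.2 m
C→D: 3701.3 m
D→E: 957.7 m
The longest leg is C–D at 3701.3 m.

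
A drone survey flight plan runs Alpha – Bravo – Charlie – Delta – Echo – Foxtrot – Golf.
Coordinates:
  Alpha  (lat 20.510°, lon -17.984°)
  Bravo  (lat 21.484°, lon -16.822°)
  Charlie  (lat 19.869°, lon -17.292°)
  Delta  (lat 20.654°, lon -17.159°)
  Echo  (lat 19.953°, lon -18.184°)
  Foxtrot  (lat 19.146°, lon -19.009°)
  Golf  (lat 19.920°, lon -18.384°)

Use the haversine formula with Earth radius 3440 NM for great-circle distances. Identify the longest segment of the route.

Bravo–Charlie

Leg distances:
Alpha→Bravo: 87.5 NM
Bravo→Charlie: 100.5 NM
Charlie→Delta: 47.7 NM
Delta→Echo: 71.4 NM
Echo→Foxtrot: 67.3 NM
Foxtrot→Golf: 58.4 NM
The longest leg is Bravo–Charlie at 100.5 NM.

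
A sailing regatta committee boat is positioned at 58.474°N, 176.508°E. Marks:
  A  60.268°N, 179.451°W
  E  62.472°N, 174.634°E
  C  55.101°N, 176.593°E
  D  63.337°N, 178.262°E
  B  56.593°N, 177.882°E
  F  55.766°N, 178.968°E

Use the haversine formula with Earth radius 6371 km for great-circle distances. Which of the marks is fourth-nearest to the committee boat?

C

Distance to each, sorted:
B: 224.7 km
A: 303.6 km
F: 335.7 km
C: 375.1 km
E: 456.2 km
D: 548.9 km
The fourth-nearest is C at 375.1 km.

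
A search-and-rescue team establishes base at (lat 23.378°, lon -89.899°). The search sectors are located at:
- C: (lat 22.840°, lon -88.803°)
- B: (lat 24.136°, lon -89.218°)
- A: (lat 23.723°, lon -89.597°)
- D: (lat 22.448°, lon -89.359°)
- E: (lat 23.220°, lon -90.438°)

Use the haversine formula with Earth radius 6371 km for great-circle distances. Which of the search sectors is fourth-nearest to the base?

Distances from the base ((lat 23.378°, lon -89.899°)):
A: 49.2 km
E: 57.8 km
B: 109.1 km
D: 117.3 km
C: 127.1 km
The fourth-nearest is D at 117.3 km.

D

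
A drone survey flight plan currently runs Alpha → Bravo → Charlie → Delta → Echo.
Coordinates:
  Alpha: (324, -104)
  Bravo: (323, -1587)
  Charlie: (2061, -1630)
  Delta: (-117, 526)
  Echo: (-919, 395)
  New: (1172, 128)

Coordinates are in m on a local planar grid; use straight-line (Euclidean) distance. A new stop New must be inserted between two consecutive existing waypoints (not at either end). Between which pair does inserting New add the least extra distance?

between Charlie and Delta

Added distance for inserting New between each consecutive pair:
Alpha–Bravo: 1309.8 m
Bravo–Charlie: 2145.1 m
Charlie–Delta: 254.4 m
Delta–Echo: 2644.4 m
Smallest added distance is 254.4 m, inserting between Charlie and Delta.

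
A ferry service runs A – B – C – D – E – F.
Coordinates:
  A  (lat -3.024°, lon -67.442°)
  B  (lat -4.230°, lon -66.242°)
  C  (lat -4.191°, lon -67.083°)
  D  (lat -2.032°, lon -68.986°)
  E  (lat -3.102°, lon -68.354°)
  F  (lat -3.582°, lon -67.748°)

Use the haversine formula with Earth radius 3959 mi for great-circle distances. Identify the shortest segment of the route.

Leg distances:
A→B: 117.4 mi
B→C: 58.0 mi
C→D: 198.7 mi
D→E: 85.8 mi
E→F: 53.4 mi
The shortest leg is E–F at 53.4 mi.

E–F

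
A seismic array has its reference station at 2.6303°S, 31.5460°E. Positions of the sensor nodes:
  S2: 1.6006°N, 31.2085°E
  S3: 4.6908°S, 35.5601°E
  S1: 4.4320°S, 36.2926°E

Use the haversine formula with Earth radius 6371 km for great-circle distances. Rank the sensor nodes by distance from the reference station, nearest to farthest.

S2, S3, S1

Computing each great-circle distance from 2.6303°S, 31.5460°E:
S2 1.6006°N, 31.2085°E: 471.9 km
S3 4.6908°S, 35.5601°E: 500.9 km
S1 4.4320°S, 36.2926°E: 563.6 km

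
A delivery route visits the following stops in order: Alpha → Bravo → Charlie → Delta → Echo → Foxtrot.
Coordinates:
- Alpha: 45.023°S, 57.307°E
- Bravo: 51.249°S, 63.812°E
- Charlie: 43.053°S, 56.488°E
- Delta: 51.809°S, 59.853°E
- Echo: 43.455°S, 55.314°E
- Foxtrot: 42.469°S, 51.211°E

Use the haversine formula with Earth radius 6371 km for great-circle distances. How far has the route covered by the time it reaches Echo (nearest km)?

3903 km

Leg distances:
Alpha→Bravo: 843.3 km  (cumulative 843.3 km)
Bravo→Charlie: 1065.2 km  (cumulative 1908.5 km)
Charlie→Delta: 1005.7 km  (cumulative 2914.2 km)
Delta→Echo: 988.7 km  (cumulative 3902.9 km)
Cumulative distance at Echo ≈ 3903 km.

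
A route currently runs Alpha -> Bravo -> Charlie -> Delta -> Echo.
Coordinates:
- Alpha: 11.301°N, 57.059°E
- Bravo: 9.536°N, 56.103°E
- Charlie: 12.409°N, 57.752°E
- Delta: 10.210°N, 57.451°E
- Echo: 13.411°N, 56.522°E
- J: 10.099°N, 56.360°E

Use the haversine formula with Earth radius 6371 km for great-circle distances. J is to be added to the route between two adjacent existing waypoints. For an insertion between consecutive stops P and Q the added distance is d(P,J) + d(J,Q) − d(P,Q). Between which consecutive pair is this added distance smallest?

Added distance for inserting J between each consecutive pair:
Alpha–Bravo: 0.2 km
Bravo–Charlie: 0.3 km
Charlie–Delta: 171.7 km
Delta–Echo: 118.7 km
Smallest added distance is 0.2 km, inserting between Alpha and Bravo.

between Alpha and Bravo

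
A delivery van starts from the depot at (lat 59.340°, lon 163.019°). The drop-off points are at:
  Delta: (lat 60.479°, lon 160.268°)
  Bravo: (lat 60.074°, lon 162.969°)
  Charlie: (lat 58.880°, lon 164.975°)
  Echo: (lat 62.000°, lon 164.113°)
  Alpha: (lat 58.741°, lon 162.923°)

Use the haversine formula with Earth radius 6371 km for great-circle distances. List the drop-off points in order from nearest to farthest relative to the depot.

Distance from the depot at (lat 59.340°, lon 163.019°) to each:
Alpha (lat 58.741°, lon 162.923°): 66.8 km
Bravo (lat 60.074°, lon 162.969°): 81.7 km
Charlie (lat 58.880°, lon 164.975°): 122.8 km
Delta (lat 60.479°, lon 160.268°): 198.9 km
Echo (lat 62.000°, lon 164.113°): 301.7 km

Alpha, Bravo, Charlie, Delta, Echo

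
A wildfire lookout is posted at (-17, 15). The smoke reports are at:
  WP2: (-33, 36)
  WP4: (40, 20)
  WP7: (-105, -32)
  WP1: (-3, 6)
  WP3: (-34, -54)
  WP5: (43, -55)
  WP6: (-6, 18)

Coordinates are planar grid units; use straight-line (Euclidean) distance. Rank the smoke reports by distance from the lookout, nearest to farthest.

Distance from the lookout at (-17, 15) to each:
WP6 (-6, 18): 11.4
WP1 (-3, 6): 16.6
WP2 (-33, 36): 26.4
WP4 (40, 20): 57.2
WP3 (-34, -54): 71.1
WP5 (43, -55): 92.2
WP7 (-105, -32): 99.8

WP6, WP1, WP2, WP4, WP3, WP5, WP7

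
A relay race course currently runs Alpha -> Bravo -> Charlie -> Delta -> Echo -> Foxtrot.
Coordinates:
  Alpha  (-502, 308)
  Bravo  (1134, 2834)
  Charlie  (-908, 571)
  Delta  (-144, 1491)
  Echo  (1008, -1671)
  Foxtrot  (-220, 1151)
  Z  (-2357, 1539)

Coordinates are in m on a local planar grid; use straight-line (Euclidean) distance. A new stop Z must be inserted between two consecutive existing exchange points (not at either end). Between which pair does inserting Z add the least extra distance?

between Bravo and Charlie

Added distance for inserting Z between each consecutive pair:
Alpha–Bravo: 2940.2 m
Bravo–Charlie: 2417.9 m
Charlie–Delta: 2760.2 m
Delta–Echo: 3498.7 m
Echo–Foxtrot: 3744.8 m
Smallest added distance is 2417.9 m, inserting between Bravo and Charlie.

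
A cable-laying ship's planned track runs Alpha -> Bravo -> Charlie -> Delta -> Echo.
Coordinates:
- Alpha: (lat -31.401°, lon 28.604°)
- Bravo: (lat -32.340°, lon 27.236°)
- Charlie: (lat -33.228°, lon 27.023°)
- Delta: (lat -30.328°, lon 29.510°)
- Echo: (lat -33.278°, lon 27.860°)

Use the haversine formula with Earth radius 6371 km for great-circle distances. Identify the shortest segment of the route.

Bravo–Charlie

Leg distances:
Alpha→Bravo: 166.1 km
Bravo→Charlie: 100.7 km
Charlie→Delta: 399.0 km
Delta→Echo: 363.2 km
The shortest leg is Bravo–Charlie at 100.7 km.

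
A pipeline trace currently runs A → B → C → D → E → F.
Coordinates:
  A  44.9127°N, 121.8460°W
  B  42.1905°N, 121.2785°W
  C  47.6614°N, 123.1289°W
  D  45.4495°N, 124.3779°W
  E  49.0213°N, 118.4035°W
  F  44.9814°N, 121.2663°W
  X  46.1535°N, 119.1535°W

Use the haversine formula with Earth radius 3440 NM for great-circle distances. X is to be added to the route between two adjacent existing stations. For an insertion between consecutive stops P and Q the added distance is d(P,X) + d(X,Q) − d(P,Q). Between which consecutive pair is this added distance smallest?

between E and F

Added distance for inserting X between each consecutive pair:
A–B: 225.1 NM
B–C: 103.6 NM
C–D: 266.7 NM
D–E: 73.2 NM
E–F: 18.8 NM
Smallest added distance is 18.8 NM, inserting between E and F.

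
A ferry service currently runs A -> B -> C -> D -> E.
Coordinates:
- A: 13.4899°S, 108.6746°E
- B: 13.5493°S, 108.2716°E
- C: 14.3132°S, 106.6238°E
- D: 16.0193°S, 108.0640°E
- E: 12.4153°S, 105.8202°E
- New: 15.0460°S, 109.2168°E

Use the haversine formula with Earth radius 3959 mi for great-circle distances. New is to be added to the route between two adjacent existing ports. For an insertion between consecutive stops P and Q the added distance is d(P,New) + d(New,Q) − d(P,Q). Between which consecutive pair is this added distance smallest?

between D and E

Added distance for inserting New between each consecutive pair:
A–B: 207.3 mi
B–C: 179.3 mi
C–D: 130.5 mi
D–E: 102.8 mi
Smallest added distance is 102.8 mi, inserting between D and E.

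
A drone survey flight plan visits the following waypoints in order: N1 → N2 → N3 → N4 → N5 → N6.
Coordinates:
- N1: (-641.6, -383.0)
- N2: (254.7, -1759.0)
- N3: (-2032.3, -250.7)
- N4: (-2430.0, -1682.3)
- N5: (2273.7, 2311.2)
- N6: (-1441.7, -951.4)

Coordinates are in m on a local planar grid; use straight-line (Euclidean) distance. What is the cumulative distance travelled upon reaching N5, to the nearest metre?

12038 m

Leg distances:
N1→N2: 1642.2 m  (cumulative 1642.2 m)
N2→N3: 2739.6 m  (cumulative 4381.8 m)
N3→N4: 1485.8 m  (cumulative 5867.6 m)
N4→N5: 6170.3 m  (cumulative 12037.9 m)
Cumulative distance at N5 ≈ 12038 m.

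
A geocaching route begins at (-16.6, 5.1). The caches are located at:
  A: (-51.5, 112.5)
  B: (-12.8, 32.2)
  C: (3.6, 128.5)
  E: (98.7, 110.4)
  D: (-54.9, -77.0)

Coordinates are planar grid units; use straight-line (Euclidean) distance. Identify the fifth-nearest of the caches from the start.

Distance to each, sorted:
B: 27.4
D: 90.6
A: 112.9
C: 125.0
E: 156.1
The fifth-nearest is E at 156.1.

E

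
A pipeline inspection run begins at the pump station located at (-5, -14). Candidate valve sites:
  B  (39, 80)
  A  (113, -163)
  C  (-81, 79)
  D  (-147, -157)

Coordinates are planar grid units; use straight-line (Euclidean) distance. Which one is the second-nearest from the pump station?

C

Distances from the pump station ((-5, -14)):
B: 103.8
C: 120.1
A: 190.1
D: 201.5
The second-nearest is C at 120.1.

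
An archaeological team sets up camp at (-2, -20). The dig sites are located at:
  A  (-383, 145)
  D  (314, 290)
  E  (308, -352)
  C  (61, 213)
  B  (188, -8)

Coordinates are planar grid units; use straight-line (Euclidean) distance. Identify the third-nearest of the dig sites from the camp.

Distances from the camp ((-2, -20)):
B: 190.4
C: 241.4
A: 415.2
D: 442.7
E: 454.2
The third-nearest is A at 415.2.

A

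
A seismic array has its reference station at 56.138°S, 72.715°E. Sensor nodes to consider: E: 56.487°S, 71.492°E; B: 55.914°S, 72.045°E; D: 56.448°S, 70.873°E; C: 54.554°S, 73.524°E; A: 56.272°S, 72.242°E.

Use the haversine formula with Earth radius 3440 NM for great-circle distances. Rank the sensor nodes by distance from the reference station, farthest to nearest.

Computing each great-circle distance from 56.138°S, 72.715°E:
C 54.554°S, 73.524°E: 99.0 NM
D 56.448°S, 70.873°E: 64.1 NM
E 56.487°S, 71.492°E: 45.8 NM
B 55.914°S, 72.045°E: 26.2 NM
A 56.272°S, 72.242°E: 17.7 NM

C, D, E, B, A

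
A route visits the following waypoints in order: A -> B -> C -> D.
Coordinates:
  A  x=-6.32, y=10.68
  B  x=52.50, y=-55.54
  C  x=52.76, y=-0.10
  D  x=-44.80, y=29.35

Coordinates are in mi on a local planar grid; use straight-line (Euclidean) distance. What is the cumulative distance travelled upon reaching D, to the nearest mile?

Leg distances:
A→B: 88.6 mi  (cumulative 88.6 mi)
B→C: 55.4 mi  (cumulative 144.0 mi)
C→D: 101.9 mi  (cumulative 245.9 mi)
Cumulative distance at D ≈ 246 mi.

246 mi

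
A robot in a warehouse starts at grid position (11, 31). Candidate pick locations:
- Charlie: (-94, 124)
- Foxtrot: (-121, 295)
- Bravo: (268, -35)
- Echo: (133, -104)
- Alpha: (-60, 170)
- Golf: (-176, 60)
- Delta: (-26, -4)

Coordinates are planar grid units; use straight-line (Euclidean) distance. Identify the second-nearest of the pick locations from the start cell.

Charlie

Distances from the start cell ((11, 31)):
Delta: 50.9
Charlie: 140.3
Alpha: 156.1
Echo: 182.0
Golf: 189.2
Bravo: 265.3
Foxtrot: 295.2
The second-nearest is Charlie at 140.3.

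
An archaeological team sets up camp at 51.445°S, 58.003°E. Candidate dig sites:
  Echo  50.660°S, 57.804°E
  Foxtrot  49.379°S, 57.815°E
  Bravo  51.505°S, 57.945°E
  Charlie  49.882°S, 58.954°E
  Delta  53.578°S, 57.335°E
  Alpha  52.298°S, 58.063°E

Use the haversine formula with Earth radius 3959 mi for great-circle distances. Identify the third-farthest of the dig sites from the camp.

Charlie

Distances from the camp (51.445°S, 58.003°E):
Delta: 150.0 mi
Foxtrot: 143.0 mi
Charlie: 115.8 mi
Alpha: 59.0 mi
Echo: 54.9 mi
Bravo: 4.8 mi
The third-farthest is Charlie at 115.8 mi.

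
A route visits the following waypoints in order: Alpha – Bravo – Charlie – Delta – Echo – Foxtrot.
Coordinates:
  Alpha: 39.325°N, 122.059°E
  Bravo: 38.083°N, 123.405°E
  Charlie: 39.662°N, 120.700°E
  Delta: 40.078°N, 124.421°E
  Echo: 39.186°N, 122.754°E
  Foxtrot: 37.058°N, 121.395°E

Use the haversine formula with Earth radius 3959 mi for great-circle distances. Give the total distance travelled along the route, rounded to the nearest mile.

Leg distances:
Alpha→Bravo: 112.4 mi  (cumulative 112.4 mi)
Bravo→Charlie: 181.9 mi  (cumulative 294.3 mi)
Charlie→Delta: 199.4 mi  (cumulative 493.7 mi)
Delta→Echo: 108.0 mi  (cumulative 601.7 mi)
Echo→Foxtrot: 164.5 mi  (cumulative 766.2 mi)
Total route length ≈ 766 mi.

766 mi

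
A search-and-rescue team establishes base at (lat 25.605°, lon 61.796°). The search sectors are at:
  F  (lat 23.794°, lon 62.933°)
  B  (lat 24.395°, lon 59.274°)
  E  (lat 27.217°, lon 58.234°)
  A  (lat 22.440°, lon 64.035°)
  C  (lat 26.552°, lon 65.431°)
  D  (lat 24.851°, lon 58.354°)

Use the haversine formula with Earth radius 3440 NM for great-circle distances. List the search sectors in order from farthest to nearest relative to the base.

A, E, C, D, B, F

Distance from the base at (lat 25.605°, lon 61.796°) to each:
A (lat 22.440°, lon 64.035°): 226.2 NM
E (lat 27.217°, lon 58.234°): 214.6 NM
C (lat 26.552°, lon 65.431°): 204.1 NM
D (lat 24.851°, lon 58.354°): 192.3 NM
B (lat 24.395°, lon 59.274°): 155.3 NM
F (lat 23.794°, lon 62.933°): 125.2 NM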